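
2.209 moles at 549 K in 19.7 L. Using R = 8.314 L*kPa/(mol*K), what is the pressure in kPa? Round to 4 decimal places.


PV = nRT, solve for P = nRT / V.
nRT = 2.209 * 8.314 * 549 = 10082.7287
P = 10082.7287 / 19.7
P = 511.81363959 kPa, rounded to 4 dp:

511.8136 kPa


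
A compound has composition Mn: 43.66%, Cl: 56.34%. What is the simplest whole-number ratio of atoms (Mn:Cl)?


Assume 100 g of compound, divide each mass% by atomic mass to get moles, then normalize by the smallest to get a raw atom ratio.
Moles per 100 g: Mn: 43.66/54.938 = 0.7947, Cl: 56.34/35.453 = 1.5891
Raw ratio (divide by min = 0.7947): Mn: 1.0, Cl: 2.0
Multiply by 1 to clear fractions: Mn: 1.0 ~= 1, Cl: 2.0 ~= 2
Reduce by GCD to get the simplest whole-number ratio:

1:2


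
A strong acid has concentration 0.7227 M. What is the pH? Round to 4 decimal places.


A strong acid dissociates completely, so [H+] equals the given concentration.
pH = -log10([H+]) = -log10(0.7227)
pH = 0.14104195, rounded to 4 dp:

0.1410


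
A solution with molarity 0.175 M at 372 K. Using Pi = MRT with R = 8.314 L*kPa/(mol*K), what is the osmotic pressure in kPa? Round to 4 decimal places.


Osmotic pressure (van't Hoff): Pi = M*R*T.
RT = 8.314 * 372 = 3092.808
Pi = 0.175 * 3092.808
Pi = 541.2414 kPa, rounded to 4 dp:

541.2414 kPa


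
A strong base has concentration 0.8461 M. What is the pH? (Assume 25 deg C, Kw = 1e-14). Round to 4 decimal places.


A strong base dissociates completely, so [OH-] equals the given concentration.
pOH = -log10([OH-]) = -log10(0.8461) = 0.072578
pH = 14 - pOH = 14 - 0.072578
pH = 13.927422, rounded to 4 dp:

13.9274


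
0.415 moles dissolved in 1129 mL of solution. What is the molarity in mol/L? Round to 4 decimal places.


Convert volume to liters: V_L = V_mL / 1000.
V_L = 1129 / 1000 = 1.129 L
M = n / V_L = 0.415 / 1.129
M = 0.36758193 mol/L, rounded to 4 dp:

0.3676 mol/L


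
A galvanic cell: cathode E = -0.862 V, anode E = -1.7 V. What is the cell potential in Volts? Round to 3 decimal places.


Standard cell potential: E_cell = E_cathode - E_anode.
E_cell = -0.862 - (-1.7)
E_cell = 0.838 V, rounded to 3 dp:

0.838 V


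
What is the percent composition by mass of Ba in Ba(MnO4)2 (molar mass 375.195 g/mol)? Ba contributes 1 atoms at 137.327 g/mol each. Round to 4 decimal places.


pct = 100 * (n_elem * M_elem) / M_total
mass_contribution = 1 * 137.327 = 137.327 g/mol
pct = 100 * 137.327 / 375.195
pct = 36.60150055 %, rounded to 4 dp:

36.6015 %


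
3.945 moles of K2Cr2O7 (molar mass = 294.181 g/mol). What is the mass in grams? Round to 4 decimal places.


mass = n * M
mass = 3.945 * 294.181
mass = 1160.544045 g, rounded to 4 dp:

1160.5440 g


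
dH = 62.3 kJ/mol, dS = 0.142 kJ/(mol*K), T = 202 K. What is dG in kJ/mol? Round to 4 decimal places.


Gibbs: dG = dH - T*dS (consistent units, dS already in kJ/(mol*K)).
T*dS = 202 * 0.142 = 28.684
dG = 62.3 - (28.684)
dG = 33.616 kJ/mol, rounded to 4 dp:

33.6160 kJ/mol


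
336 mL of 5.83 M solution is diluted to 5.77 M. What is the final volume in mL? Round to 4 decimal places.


Dilution: M1*V1 = M2*V2, solve for V2.
V2 = M1*V1 / M2
V2 = 5.83 * 336 / 5.77
V2 = 1958.88 / 5.77
V2 = 339.49393414 mL, rounded to 4 dp:

339.4939 mL


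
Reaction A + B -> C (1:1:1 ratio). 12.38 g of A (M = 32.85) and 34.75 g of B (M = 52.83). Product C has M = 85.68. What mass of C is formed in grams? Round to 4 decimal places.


Find moles of each reactant; the smaller value is the limiting reagent in a 1:1:1 reaction, so moles_C equals moles of the limiter.
n_A = mass_A / M_A = 12.38 / 32.85 = 0.376865 mol
n_B = mass_B / M_B = 34.75 / 52.83 = 0.65777 mol
Limiting reagent: A (smaller), n_limiting = 0.376865 mol
mass_C = n_limiting * M_C = 0.376865 * 85.68
mass_C = 32.2897932 g, rounded to 4 dp:

32.2898 g


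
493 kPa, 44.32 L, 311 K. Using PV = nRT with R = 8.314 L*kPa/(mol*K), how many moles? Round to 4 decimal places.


PV = nRT, solve for n = PV / (RT).
PV = 493 * 44.32 = 21849.76
RT = 8.314 * 311 = 2585.654
n = 21849.76 / 2585.654
n = 8.45038045 mol, rounded to 4 dp:

8.4504 mol


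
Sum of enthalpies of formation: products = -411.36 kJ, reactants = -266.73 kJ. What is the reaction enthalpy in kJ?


dH_rxn = sum(dH_f products) - sum(dH_f reactants)
dH_rxn = -411.36 - (-266.73)
dH_rxn = -144.63 kJ:

-144.63 kJ


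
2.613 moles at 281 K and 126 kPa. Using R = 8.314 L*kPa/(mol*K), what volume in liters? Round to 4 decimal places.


PV = nRT, solve for V = nRT / P.
nRT = 2.613 * 8.314 * 281 = 6104.5794
V = 6104.5794 / 126
V = 48.44904286 L, rounded to 4 dp:

48.4490 L


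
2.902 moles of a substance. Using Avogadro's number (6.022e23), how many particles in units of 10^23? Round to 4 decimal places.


N = n * NA, then divide by 1e23 for the requested units.
N / 1e23 = n * 6.022
N / 1e23 = 2.902 * 6.022
N / 1e23 = 17.475844, rounded to 4 dp:

17.4758


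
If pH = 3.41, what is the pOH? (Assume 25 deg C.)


At 25 deg C, pH + pOH = 14.
pOH = 14 - pH = 14 - 3.41
pOH = 10.59:

10.59


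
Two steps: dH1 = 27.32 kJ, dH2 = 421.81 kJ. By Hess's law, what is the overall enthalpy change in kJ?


Hess's law: enthalpy is a state function, so add the step enthalpies.
dH_total = dH1 + dH2 = 27.32 + (421.81)
dH_total = 449.13 kJ:

449.13 kJ


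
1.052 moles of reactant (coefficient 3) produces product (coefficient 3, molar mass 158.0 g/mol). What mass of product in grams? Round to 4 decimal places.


Use the coefficient ratio to convert reactant moles to product moles, then multiply by the product's molar mass.
moles_P = moles_R * (coeff_P / coeff_R) = 1.052 * (3/3) = 1.052
mass_P = moles_P * M_P = 1.052 * 158.0
mass_P = 166.216 g, rounded to 4 dp:

166.2160 g


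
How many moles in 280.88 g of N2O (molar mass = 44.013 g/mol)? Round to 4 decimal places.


n = mass / M
n = 280.88 / 44.013
n = 6.38175085 mol, rounded to 4 dp:

6.3818 mol


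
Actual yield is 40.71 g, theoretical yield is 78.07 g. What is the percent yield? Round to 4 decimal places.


% yield = 100 * actual / theoretical
% yield = 100 * 40.71 / 78.07
% yield = 52.14551044 %, rounded to 4 dp:

52.1455 %


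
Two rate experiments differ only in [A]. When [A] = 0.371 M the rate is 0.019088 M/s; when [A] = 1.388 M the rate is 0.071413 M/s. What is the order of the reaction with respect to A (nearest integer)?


Rate is proportional to [A]^n, so rate2/rate1 = ([A]2/[A]1)^n. Take logs to solve for n.
rate2/rate1 = 0.071413 / 0.019088 = 3.7413
[A]2/[A]1 = 1.388 / 0.371 = 3.7412
n = ln(3.7413) / ln(3.7412) = 1.0
Nearest integer order:

1


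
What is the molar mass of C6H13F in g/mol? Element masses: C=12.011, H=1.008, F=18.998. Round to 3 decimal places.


M = sum(count * atomic_mass) over atoms.
M = 6*12.011 + 13*1.008 + 1*18.998
M = 72.066 + 13.104 + 18.998
M = 104.168 g/mol, rounded to 3 dp:

104.168 g/mol


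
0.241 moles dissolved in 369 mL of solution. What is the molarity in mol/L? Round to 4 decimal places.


Convert volume to liters: V_L = V_mL / 1000.
V_L = 369 / 1000 = 0.369 L
M = n / V_L = 0.241 / 0.369
M = 0.65311653 mol/L, rounded to 4 dp:

0.6531 mol/L


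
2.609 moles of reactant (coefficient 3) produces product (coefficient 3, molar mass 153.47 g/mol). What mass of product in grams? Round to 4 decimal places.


Use the coefficient ratio to convert reactant moles to product moles, then multiply by the product's molar mass.
moles_P = moles_R * (coeff_P / coeff_R) = 2.609 * (3/3) = 2.609
mass_P = moles_P * M_P = 2.609 * 153.47
mass_P = 400.40323 g, rounded to 4 dp:

400.4032 g


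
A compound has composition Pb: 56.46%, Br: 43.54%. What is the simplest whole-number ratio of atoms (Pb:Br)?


Assume 100 g of compound, divide each mass% by atomic mass to get moles, then normalize by the smallest to get a raw atom ratio.
Moles per 100 g: Pb: 56.46/207.2 = 0.2725, Br: 43.54/79.904 = 0.5449
Raw ratio (divide by min = 0.2725): Pb: 1.0, Br: 2.0
Multiply by 1 to clear fractions: Pb: 1.0 ~= 1, Br: 2.0 ~= 2
Reduce by GCD to get the simplest whole-number ratio:

1:2


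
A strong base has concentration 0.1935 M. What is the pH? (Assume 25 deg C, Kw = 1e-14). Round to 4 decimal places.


A strong base dissociates completely, so [OH-] equals the given concentration.
pOH = -log10([OH-]) = -log10(0.1935) = 0.713319
pH = 14 - pOH = 14 - 0.713319
pH = 13.286681, rounded to 4 dp:

13.2867


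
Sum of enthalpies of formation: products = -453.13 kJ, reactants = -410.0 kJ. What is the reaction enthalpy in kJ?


dH_rxn = sum(dH_f products) - sum(dH_f reactants)
dH_rxn = -453.13 - (-410.0)
dH_rxn = -43.13 kJ:

-43.13 kJ


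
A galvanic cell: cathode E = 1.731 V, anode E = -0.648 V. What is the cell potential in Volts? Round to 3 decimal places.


Standard cell potential: E_cell = E_cathode - E_anode.
E_cell = 1.731 - (-0.648)
E_cell = 2.379 V, rounded to 3 dp:

2.379 V


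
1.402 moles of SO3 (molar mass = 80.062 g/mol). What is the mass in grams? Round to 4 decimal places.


mass = n * M
mass = 1.402 * 80.062
mass = 112.246924 g, rounded to 4 dp:

112.2469 g


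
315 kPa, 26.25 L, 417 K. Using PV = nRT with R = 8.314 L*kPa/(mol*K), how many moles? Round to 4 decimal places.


PV = nRT, solve for n = PV / (RT).
PV = 315 * 26.25 = 8268.75
RT = 8.314 * 417 = 3466.938
n = 8268.75 / 3466.938
n = 2.38502967 mol, rounded to 4 dp:

2.3850 mol


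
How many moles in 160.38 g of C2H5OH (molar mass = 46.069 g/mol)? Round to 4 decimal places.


n = mass / M
n = 160.38 / 46.069
n = 3.48129979 mol, rounded to 4 dp:

3.4813 mol


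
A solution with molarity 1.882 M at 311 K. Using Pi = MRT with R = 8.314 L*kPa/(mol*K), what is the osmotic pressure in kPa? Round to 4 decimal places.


Osmotic pressure (van't Hoff): Pi = M*R*T.
RT = 8.314 * 311 = 2585.654
Pi = 1.882 * 2585.654
Pi = 4866.200828 kPa, rounded to 4 dp:

4866.2008 kPa


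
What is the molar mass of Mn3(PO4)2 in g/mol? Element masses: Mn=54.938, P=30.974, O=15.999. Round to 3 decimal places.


M = sum(count * atomic_mass) over atoms.
M = 3*54.938 + 2*30.974 + 8*15.999
M = 164.814 + 61.948 + 127.992
M = 354.754 g/mol, rounded to 3 dp:

354.754 g/mol


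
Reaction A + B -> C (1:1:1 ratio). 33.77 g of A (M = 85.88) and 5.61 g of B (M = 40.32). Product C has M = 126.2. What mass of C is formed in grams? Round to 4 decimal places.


Find moles of each reactant; the smaller value is the limiting reagent in a 1:1:1 reaction, so moles_C equals moles of the limiter.
n_A = mass_A / M_A = 33.77 / 85.88 = 0.393223 mol
n_B = mass_B / M_B = 5.61 / 40.32 = 0.139137 mol
Limiting reagent: B (smaller), n_limiting = 0.139137 mol
mass_C = n_limiting * M_C = 0.139137 * 126.2
mass_C = 17.5590894 g, rounded to 4 dp:

17.5591 g


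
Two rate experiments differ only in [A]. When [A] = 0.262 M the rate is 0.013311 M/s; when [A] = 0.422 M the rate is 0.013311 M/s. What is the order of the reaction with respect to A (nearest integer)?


Rate is proportional to [A]^n, so rate2/rate1 = ([A]2/[A]1)^n. Take logs to solve for n.
rate2/rate1 = 0.013311 / 0.013311 = 1.0
[A]2/[A]1 = 0.422 / 0.262 = 1.6107
n = ln(1.0) / ln(1.6107) = 0.0
Nearest integer order:

0


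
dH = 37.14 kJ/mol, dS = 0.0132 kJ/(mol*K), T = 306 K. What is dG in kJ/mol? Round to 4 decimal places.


Gibbs: dG = dH - T*dS (consistent units, dS already in kJ/(mol*K)).
T*dS = 306 * 0.0132 = 4.0392
dG = 37.14 - (4.0392)
dG = 33.1008 kJ/mol, rounded to 4 dp:

33.1008 kJ/mol


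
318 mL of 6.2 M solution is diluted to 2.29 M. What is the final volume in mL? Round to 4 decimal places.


Dilution: M1*V1 = M2*V2, solve for V2.
V2 = M1*V1 / M2
V2 = 6.2 * 318 / 2.29
V2 = 1971.6 / 2.29
V2 = 860.96069869 mL, rounded to 4 dp:

860.9607 mL


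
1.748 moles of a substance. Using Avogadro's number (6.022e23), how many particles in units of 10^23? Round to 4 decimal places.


N = n * NA, then divide by 1e23 for the requested units.
N / 1e23 = n * 6.022
N / 1e23 = 1.748 * 6.022
N / 1e23 = 10.526456, rounded to 4 dp:

10.5265


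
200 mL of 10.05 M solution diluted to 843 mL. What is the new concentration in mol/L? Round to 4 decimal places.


Dilution: M1*V1 = M2*V2, solve for M2.
M2 = M1*V1 / V2
M2 = 10.05 * 200 / 843
M2 = 2010.0 / 843
M2 = 2.38434164 mol/L, rounded to 4 dp:

2.3843 mol/L


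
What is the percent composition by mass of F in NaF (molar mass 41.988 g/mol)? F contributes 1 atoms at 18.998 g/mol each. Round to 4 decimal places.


pct = 100 * (n_elem * M_elem) / M_total
mass_contribution = 1 * 18.998 = 18.998 g/mol
pct = 100 * 18.998 / 41.988
pct = 45.24626084 %, rounded to 4 dp:

45.2463 %


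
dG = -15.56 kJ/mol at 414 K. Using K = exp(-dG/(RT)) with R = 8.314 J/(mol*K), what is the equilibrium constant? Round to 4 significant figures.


dG is in kJ/mol; multiply by 1000 to match R in J/(mol*K).
RT = 8.314 * 414 = 3441.996 J/mol
exponent = -dG*1000 / (RT) = -(-15.56*1000) / 3441.996 = 4.5206328
K = exp(4.5206328)
K = 91.89373, rounded to 4 significant figures:

91.89


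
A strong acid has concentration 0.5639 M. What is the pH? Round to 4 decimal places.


A strong acid dissociates completely, so [H+] equals the given concentration.
pH = -log10([H+]) = -log10(0.5639)
pH = 0.24879791, rounded to 4 dp:

0.2488


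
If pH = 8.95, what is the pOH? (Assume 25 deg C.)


At 25 deg C, pH + pOH = 14.
pOH = 14 - pH = 14 - 8.95
pOH = 5.05:

5.05


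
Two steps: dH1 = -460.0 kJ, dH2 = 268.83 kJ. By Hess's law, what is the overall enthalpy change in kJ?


Hess's law: enthalpy is a state function, so add the step enthalpies.
dH_total = dH1 + dH2 = -460.0 + (268.83)
dH_total = -191.17 kJ:

-191.17 kJ


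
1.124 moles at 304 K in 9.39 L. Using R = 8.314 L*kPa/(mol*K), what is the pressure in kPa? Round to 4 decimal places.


PV = nRT, solve for P = nRT / V.
nRT = 1.124 * 8.314 * 304 = 2840.8605
P = 2840.8605 / 9.39
P = 302.54105431 kPa, rounded to 4 dp:

302.5411 kPa


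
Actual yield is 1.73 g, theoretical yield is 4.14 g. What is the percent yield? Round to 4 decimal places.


% yield = 100 * actual / theoretical
% yield = 100 * 1.73 / 4.14
% yield = 41.78743961 %, rounded to 4 dp:

41.7874 %


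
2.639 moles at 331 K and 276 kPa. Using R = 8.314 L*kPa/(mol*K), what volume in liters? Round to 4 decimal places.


PV = nRT, solve for V = nRT / P.
nRT = 2.639 * 8.314 * 331 = 7262.3538
V = 7262.3538 / 276
V = 26.31287609 L, rounded to 4 dp:

26.3129 L


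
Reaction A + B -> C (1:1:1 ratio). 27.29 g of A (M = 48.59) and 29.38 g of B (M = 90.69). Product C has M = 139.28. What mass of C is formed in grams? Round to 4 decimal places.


Find moles of each reactant; the smaller value is the limiting reagent in a 1:1:1 reaction, so moles_C equals moles of the limiter.
n_A = mass_A / M_A = 27.29 / 48.59 = 0.561638 mol
n_B = mass_B / M_B = 29.38 / 90.69 = 0.323961 mol
Limiting reagent: B (smaller), n_limiting = 0.323961 mol
mass_C = n_limiting * M_C = 0.323961 * 139.28
mass_C = 45.12128808 g, rounded to 4 dp:

45.1213 g


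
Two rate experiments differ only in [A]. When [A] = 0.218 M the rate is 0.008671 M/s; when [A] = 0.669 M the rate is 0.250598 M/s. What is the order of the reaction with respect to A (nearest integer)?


Rate is proportional to [A]^n, so rate2/rate1 = ([A]2/[A]1)^n. Take logs to solve for n.
rate2/rate1 = 0.250598 / 0.008671 = 28.9007
[A]2/[A]1 = 0.669 / 0.218 = 3.0688
n = ln(28.9007) / ln(3.0688) = 3.0
Nearest integer order:

3


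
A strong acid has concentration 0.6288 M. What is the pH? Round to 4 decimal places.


A strong acid dissociates completely, so [H+] equals the given concentration.
pH = -log10([H+]) = -log10(0.6288)
pH = 0.20148747, rounded to 4 dp:

0.2015


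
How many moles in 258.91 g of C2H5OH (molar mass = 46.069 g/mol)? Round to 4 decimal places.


n = mass / M
n = 258.91 / 46.069
n = 5.62004819 mol, rounded to 4 dp:

5.6200 mol


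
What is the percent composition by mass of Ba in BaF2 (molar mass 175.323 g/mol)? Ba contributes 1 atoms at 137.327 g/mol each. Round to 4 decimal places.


pct = 100 * (n_elem * M_elem) / M_total
mass_contribution = 1 * 137.327 = 137.327 g/mol
pct = 100 * 137.327 / 175.323
pct = 78.32800032 %, rounded to 4 dp:

78.3280 %


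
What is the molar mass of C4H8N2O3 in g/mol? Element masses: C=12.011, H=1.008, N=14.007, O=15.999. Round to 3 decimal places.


M = sum(count * atomic_mass) over atoms.
M = 4*12.011 + 8*1.008 + 2*14.007 + 3*15.999
M = 48.044 + 8.064 + 28.014 + 47.997
M = 132.119 g/mol, rounded to 3 dp:

132.119 g/mol


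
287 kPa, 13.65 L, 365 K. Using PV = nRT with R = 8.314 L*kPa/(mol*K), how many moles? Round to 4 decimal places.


PV = nRT, solve for n = PV / (RT).
PV = 287 * 13.65 = 3917.55
RT = 8.314 * 365 = 3034.61
n = 3917.55 / 3034.61
n = 1.29095666 mol, rounded to 4 dp:

1.2910 mol


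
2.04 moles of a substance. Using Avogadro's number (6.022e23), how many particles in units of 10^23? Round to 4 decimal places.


N = n * NA, then divide by 1e23 for the requested units.
N / 1e23 = n * 6.022
N / 1e23 = 2.04 * 6.022
N / 1e23 = 12.28488, rounded to 4 dp:

12.2849


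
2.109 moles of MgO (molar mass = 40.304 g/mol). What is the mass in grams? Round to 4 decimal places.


mass = n * M
mass = 2.109 * 40.304
mass = 85.001136 g, rounded to 4 dp:

85.0011 g


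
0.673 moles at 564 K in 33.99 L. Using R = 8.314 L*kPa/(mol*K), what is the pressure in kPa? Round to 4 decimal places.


PV = nRT, solve for P = nRT / V.
nRT = 0.673 * 8.314 * 564 = 3155.7616
P = 3155.7616 / 33.99
P = 92.84382465 kPa, rounded to 4 dp:

92.8438 kPa


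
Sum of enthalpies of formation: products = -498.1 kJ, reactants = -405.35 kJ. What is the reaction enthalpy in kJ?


dH_rxn = sum(dH_f products) - sum(dH_f reactants)
dH_rxn = -498.1 - (-405.35)
dH_rxn = -92.75 kJ:

-92.75 kJ


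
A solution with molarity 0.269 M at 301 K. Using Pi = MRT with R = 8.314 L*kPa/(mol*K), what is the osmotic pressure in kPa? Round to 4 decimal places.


Osmotic pressure (van't Hoff): Pi = M*R*T.
RT = 8.314 * 301 = 2502.514
Pi = 0.269 * 2502.514
Pi = 673.176266 kPa, rounded to 4 dp:

673.1763 kPa


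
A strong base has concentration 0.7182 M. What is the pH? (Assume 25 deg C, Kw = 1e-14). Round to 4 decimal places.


A strong base dissociates completely, so [OH-] equals the given concentration.
pOH = -log10([OH-]) = -log10(0.7182) = 0.143755
pH = 14 - pOH = 14 - 0.143755
pH = 13.856245, rounded to 4 dp:

13.8562


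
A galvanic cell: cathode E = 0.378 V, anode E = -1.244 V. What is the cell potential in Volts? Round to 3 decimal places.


Standard cell potential: E_cell = E_cathode - E_anode.
E_cell = 0.378 - (-1.244)
E_cell = 1.622 V, rounded to 3 dp:

1.622 V


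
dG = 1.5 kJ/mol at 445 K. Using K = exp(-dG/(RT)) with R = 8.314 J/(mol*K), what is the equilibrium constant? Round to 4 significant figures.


dG is in kJ/mol; multiply by 1000 to match R in J/(mol*K).
RT = 8.314 * 445 = 3699.73 J/mol
exponent = -dG*1000 / (RT) = -(1.5*1000) / 3699.73 = -0.40543499
K = exp(-0.40543499)
K = 0.66668675, rounded to 4 significant figures:

0.6667


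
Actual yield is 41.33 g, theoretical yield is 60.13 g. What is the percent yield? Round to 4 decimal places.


% yield = 100 * actual / theoretical
% yield = 100 * 41.33 / 60.13
% yield = 68.73440878 %, rounded to 4 dp:

68.7344 %


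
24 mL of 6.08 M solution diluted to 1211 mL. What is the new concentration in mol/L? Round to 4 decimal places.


Dilution: M1*V1 = M2*V2, solve for M2.
M2 = M1*V1 / V2
M2 = 6.08 * 24 / 1211
M2 = 145.92 / 1211
M2 = 0.12049546 mol/L, rounded to 4 dp:

0.1205 mol/L


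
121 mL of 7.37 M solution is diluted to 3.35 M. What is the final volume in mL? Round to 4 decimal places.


Dilution: M1*V1 = M2*V2, solve for V2.
V2 = M1*V1 / M2
V2 = 7.37 * 121 / 3.35
V2 = 891.77 / 3.35
V2 = 266.2 mL, rounded to 4 dp:

266.2000 mL


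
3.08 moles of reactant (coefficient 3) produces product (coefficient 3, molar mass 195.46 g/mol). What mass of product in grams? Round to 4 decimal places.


Use the coefficient ratio to convert reactant moles to product moles, then multiply by the product's molar mass.
moles_P = moles_R * (coeff_P / coeff_R) = 3.08 * (3/3) = 3.08
mass_P = moles_P * M_P = 3.08 * 195.46
mass_P = 602.0168 g, rounded to 4 dp:

602.0168 g


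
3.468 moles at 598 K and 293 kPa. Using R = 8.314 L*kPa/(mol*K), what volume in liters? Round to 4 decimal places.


PV = nRT, solve for V = nRT / P.
nRT = 3.468 * 8.314 * 598 = 17242.1053
V = 17242.1053 / 293
V = 58.84677577 L, rounded to 4 dp:

58.8468 L


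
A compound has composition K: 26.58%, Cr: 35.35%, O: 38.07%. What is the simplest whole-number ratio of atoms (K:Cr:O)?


Assume 100 g of compound, divide each mass% by atomic mass to get moles, then normalize by the smallest to get a raw atom ratio.
Moles per 100 g: K: 26.58/39.098 = 0.6798, Cr: 35.35/51.996 = 0.6799, O: 38.07/15.999 = 2.3795
Raw ratio (divide by min = 0.6798): K: 1.0, Cr: 1.0, O: 3.5
Multiply by 2 to clear fractions: K: 2.0 ~= 2, Cr: 2.0 ~= 2, O: 7.0 ~= 7
Reduce by GCD to get the simplest whole-number ratio:

2:2:7


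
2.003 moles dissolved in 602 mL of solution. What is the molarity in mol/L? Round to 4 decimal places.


Convert volume to liters: V_L = V_mL / 1000.
V_L = 602 / 1000 = 0.602 L
M = n / V_L = 2.003 / 0.602
M = 3.32724252 mol/L, rounded to 4 dp:

3.3272 mol/L


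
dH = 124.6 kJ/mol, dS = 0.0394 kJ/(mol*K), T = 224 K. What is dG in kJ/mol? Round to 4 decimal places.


Gibbs: dG = dH - T*dS (consistent units, dS already in kJ/(mol*K)).
T*dS = 224 * 0.0394 = 8.8256
dG = 124.6 - (8.8256)
dG = 115.7744 kJ/mol, rounded to 4 dp:

115.7744 kJ/mol


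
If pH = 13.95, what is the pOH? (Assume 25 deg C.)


At 25 deg C, pH + pOH = 14.
pOH = 14 - pH = 14 - 13.95
pOH = 0.05:

0.05


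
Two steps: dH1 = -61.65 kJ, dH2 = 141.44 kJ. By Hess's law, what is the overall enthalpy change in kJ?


Hess's law: enthalpy is a state function, so add the step enthalpies.
dH_total = dH1 + dH2 = -61.65 + (141.44)
dH_total = 79.79 kJ:

79.79 kJ


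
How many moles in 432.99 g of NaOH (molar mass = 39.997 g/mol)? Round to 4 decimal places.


n = mass / M
n = 432.99 / 39.997
n = 10.82556192 mol, rounded to 4 dp:

10.8256 mol


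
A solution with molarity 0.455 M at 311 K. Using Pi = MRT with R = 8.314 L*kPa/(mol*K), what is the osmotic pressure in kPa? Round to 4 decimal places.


Osmotic pressure (van't Hoff): Pi = M*R*T.
RT = 8.314 * 311 = 2585.654
Pi = 0.455 * 2585.654
Pi = 1176.47257 kPa, rounded to 4 dp:

1176.4726 kPa


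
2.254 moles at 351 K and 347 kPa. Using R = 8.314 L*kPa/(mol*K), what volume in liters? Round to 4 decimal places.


PV = nRT, solve for V = nRT / P.
nRT = 2.254 * 8.314 * 351 = 6577.6544
V = 6577.6544 / 347
V = 18.95577637 L, rounded to 4 dp:

18.9558 L


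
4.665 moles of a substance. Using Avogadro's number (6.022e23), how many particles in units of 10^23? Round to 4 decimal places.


N = n * NA, then divide by 1e23 for the requested units.
N / 1e23 = n * 6.022
N / 1e23 = 4.665 * 6.022
N / 1e23 = 28.09263, rounded to 4 dp:

28.0926


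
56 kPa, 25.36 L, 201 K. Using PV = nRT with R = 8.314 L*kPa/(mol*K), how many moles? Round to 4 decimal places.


PV = nRT, solve for n = PV / (RT).
PV = 56 * 25.36 = 1420.16
RT = 8.314 * 201 = 1671.114
n = 1420.16 / 1671.114
n = 0.84982832 mol, rounded to 4 dp:

0.8498 mol


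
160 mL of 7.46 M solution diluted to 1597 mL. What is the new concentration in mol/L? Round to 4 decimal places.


Dilution: M1*V1 = M2*V2, solve for M2.
M2 = M1*V1 / V2
M2 = 7.46 * 160 / 1597
M2 = 1193.6 / 1597
M2 = 0.74740138 mol/L, rounded to 4 dp:

0.7474 mol/L


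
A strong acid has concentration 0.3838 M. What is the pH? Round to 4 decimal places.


A strong acid dissociates completely, so [H+] equals the given concentration.
pH = -log10([H+]) = -log10(0.3838)
pH = 0.41589503, rounded to 4 dp:

0.4159


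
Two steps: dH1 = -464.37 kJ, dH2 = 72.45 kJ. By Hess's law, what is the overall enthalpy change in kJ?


Hess's law: enthalpy is a state function, so add the step enthalpies.
dH_total = dH1 + dH2 = -464.37 + (72.45)
dH_total = -391.92 kJ:

-391.92 kJ


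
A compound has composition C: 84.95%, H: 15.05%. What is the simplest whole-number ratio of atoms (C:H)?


Assume 100 g of compound, divide each mass% by atomic mass to get moles, then normalize by the smallest to get a raw atom ratio.
Moles per 100 g: C: 84.95/12.011 = 7.0727, H: 15.05/1.008 = 14.9306
Raw ratio (divide by min = 7.0727): C: 1.0, H: 2.111
Multiply by 9 to clear fractions: C: 9.0 ~= 9, H: 18.999 ~= 19
Reduce by GCD to get the simplest whole-number ratio:

9:19


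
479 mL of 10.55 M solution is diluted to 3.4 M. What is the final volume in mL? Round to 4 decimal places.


Dilution: M1*V1 = M2*V2, solve for V2.
V2 = M1*V1 / M2
V2 = 10.55 * 479 / 3.4
V2 = 5053.45 / 3.4
V2 = 1486.30882353 mL, rounded to 4 dp:

1486.3088 mL


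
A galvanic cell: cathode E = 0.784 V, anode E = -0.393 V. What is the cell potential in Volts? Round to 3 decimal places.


Standard cell potential: E_cell = E_cathode - E_anode.
E_cell = 0.784 - (-0.393)
E_cell = 1.177 V, rounded to 3 dp:

1.177 V


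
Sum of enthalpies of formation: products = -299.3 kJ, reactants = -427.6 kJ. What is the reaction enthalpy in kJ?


dH_rxn = sum(dH_f products) - sum(dH_f reactants)
dH_rxn = -299.3 - (-427.6)
dH_rxn = 128.3 kJ:

128.30 kJ


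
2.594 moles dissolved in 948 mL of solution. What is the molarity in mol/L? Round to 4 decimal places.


Convert volume to liters: V_L = V_mL / 1000.
V_L = 948 / 1000 = 0.948 L
M = n / V_L = 2.594 / 0.948
M = 2.73628692 mol/L, rounded to 4 dp:

2.7363 mol/L


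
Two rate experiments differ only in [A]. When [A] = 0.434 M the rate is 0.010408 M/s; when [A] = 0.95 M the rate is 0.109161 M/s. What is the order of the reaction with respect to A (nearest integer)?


Rate is proportional to [A]^n, so rate2/rate1 = ([A]2/[A]1)^n. Take logs to solve for n.
rate2/rate1 = 0.109161 / 0.010408 = 10.4882
[A]2/[A]1 = 0.95 / 0.434 = 2.1889
n = ln(10.4882) / ln(2.1889) = 3.0
Nearest integer order:

3


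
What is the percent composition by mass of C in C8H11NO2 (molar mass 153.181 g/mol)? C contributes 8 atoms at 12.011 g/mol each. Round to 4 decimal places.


pct = 100 * (n_elem * M_elem) / M_total
mass_contribution = 8 * 12.011 = 96.088 g/mol
pct = 100 * 96.088 / 153.181
pct = 62.72840626 %, rounded to 4 dp:

62.7284 %


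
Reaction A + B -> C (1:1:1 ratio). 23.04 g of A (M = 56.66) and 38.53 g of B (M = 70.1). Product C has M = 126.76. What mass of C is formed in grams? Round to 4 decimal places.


Find moles of each reactant; the smaller value is the limiting reagent in a 1:1:1 reaction, so moles_C equals moles of the limiter.
n_A = mass_A / M_A = 23.04 / 56.66 = 0.406636 mol
n_B = mass_B / M_B = 38.53 / 70.1 = 0.549643 mol
Limiting reagent: A (smaller), n_limiting = 0.406636 mol
mass_C = n_limiting * M_C = 0.406636 * 126.76
mass_C = 51.54517936 g, rounded to 4 dp:

51.5452 g


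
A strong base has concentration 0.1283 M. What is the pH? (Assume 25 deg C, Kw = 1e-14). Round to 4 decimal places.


A strong base dissociates completely, so [OH-] equals the given concentration.
pOH = -log10([OH-]) = -log10(0.1283) = 0.891773
pH = 14 - pOH = 14 - 0.891773
pH = 13.108227, rounded to 4 dp:

13.1082


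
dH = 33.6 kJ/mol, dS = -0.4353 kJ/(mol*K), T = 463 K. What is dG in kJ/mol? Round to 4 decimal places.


Gibbs: dG = dH - T*dS (consistent units, dS already in kJ/(mol*K)).
T*dS = 463 * -0.4353 = -201.5439
dG = 33.6 - (-201.5439)
dG = 235.1439 kJ/mol, rounded to 4 dp:

235.1439 kJ/mol


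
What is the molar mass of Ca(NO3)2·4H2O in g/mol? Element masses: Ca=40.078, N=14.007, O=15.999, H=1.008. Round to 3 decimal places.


M = sum(count * atomic_mass) over atoms.
M = 1*40.078 + 2*14.007 + 10*15.999 + 8*1.008
M = 40.078 + 28.014 + 159.99 + 8.064
M = 236.146 g/mol, rounded to 3 dp:

236.146 g/mol


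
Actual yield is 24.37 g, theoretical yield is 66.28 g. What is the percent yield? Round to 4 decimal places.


% yield = 100 * actual / theoretical
% yield = 100 * 24.37 / 66.28
% yield = 36.76825588 %, rounded to 4 dp:

36.7683 %


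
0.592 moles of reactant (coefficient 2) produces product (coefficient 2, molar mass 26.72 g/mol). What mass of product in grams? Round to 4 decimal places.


Use the coefficient ratio to convert reactant moles to product moles, then multiply by the product's molar mass.
moles_P = moles_R * (coeff_P / coeff_R) = 0.592 * (2/2) = 0.592
mass_P = moles_P * M_P = 0.592 * 26.72
mass_P = 15.81824 g, rounded to 4 dp:

15.8182 g


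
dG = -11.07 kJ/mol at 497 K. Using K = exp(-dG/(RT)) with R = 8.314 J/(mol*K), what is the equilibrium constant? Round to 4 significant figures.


dG is in kJ/mol; multiply by 1000 to match R in J/(mol*K).
RT = 8.314 * 497 = 4132.058 J/mol
exponent = -dG*1000 / (RT) = -(-11.07*1000) / 4132.058 = 2.67905242
K = exp(2.67905242)
K = 14.571279, rounded to 4 significant figures:

14.57


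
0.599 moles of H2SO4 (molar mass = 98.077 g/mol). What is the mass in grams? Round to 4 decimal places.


mass = n * M
mass = 0.599 * 98.077
mass = 58.748123 g, rounded to 4 dp:

58.7481 g


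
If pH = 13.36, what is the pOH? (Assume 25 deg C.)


At 25 deg C, pH + pOH = 14.
pOH = 14 - pH = 14 - 13.36
pOH = 0.64:

0.64


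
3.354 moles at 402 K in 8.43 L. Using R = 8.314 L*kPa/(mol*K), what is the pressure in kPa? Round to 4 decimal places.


PV = nRT, solve for P = nRT / V.
nRT = 3.354 * 8.314 * 402 = 11209.8327
P = 11209.8327 / 8.43
P = 1329.75476868 kPa, rounded to 4 dp:

1329.7548 kPa


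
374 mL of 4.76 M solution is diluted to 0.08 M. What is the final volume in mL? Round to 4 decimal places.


Dilution: M1*V1 = M2*V2, solve for V2.
V2 = M1*V1 / M2
V2 = 4.76 * 374 / 0.08
V2 = 1780.24 / 0.08
V2 = 22253.0 mL, rounded to 4 dp:

22253.0000 mL


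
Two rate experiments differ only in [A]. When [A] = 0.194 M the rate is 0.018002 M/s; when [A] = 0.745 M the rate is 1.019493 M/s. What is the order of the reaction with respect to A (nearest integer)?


Rate is proportional to [A]^n, so rate2/rate1 = ([A]2/[A]1)^n. Take logs to solve for n.
rate2/rate1 = 1.019493 / 0.018002 = 56.6322
[A]2/[A]1 = 0.745 / 0.194 = 3.8402
n = ln(56.6322) / ln(3.8402) = 3.0
Nearest integer order:

3


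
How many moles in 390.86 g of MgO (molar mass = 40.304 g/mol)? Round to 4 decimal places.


n = mass / M
n = 390.86 / 40.304
n = 9.69779674 mol, rounded to 4 dp:

9.6978 mol


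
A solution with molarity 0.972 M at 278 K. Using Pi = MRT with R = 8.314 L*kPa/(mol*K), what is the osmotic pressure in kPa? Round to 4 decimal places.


Osmotic pressure (van't Hoff): Pi = M*R*T.
RT = 8.314 * 278 = 2311.292
Pi = 0.972 * 2311.292
Pi = 2246.575824 kPa, rounded to 4 dp:

2246.5758 kPa


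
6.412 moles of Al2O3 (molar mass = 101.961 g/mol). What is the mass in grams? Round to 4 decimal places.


mass = n * M
mass = 6.412 * 101.961
mass = 653.773932 g, rounded to 4 dp:

653.7739 g


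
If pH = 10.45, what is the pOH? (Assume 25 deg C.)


At 25 deg C, pH + pOH = 14.
pOH = 14 - pH = 14 - 10.45
pOH = 3.55:

3.55


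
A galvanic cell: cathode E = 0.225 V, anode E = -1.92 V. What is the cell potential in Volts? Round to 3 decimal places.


Standard cell potential: E_cell = E_cathode - E_anode.
E_cell = 0.225 - (-1.92)
E_cell = 2.145 V, rounded to 3 dp:

2.145 V


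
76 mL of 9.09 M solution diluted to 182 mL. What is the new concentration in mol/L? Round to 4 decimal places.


Dilution: M1*V1 = M2*V2, solve for M2.
M2 = M1*V1 / V2
M2 = 9.09 * 76 / 182
M2 = 690.84 / 182
M2 = 3.79582418 mol/L, rounded to 4 dp:

3.7958 mol/L


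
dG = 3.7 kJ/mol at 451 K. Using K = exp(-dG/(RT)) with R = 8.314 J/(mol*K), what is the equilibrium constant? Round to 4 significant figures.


dG is in kJ/mol; multiply by 1000 to match R in J/(mol*K).
RT = 8.314 * 451 = 3749.614 J/mol
exponent = -dG*1000 / (RT) = -(3.7*1000) / 3749.614 = -0.98676824
K = exp(-0.98676824)
K = 0.37277948, rounded to 4 significant figures:

0.3728


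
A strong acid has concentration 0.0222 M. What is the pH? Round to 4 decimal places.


A strong acid dissociates completely, so [H+] equals the given concentration.
pH = -log10([H+]) = -log10(0.0222)
pH = 1.65364703, rounded to 4 dp:

1.6536


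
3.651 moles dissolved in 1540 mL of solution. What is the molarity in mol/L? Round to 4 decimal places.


Convert volume to liters: V_L = V_mL / 1000.
V_L = 1540 / 1000 = 1.54 L
M = n / V_L = 3.651 / 1.54
M = 2.37077922 mol/L, rounded to 4 dp:

2.3708 mol/L


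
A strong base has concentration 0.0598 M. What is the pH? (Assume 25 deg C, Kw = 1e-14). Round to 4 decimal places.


A strong base dissociates completely, so [OH-] equals the given concentration.
pOH = -log10([OH-]) = -log10(0.0598) = 1.223299
pH = 14 - pOH = 14 - 1.223299
pH = 12.776701, rounded to 4 dp:

12.7767


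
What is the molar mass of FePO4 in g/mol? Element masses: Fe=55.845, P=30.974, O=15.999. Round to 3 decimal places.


M = sum(count * atomic_mass) over atoms.
M = 1*55.845 + 1*30.974 + 4*15.999
M = 55.845 + 30.974 + 63.996
M = 150.815 g/mol, rounded to 3 dp:

150.815 g/mol


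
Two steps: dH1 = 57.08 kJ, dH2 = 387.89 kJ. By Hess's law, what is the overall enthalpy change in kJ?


Hess's law: enthalpy is a state function, so add the step enthalpies.
dH_total = dH1 + dH2 = 57.08 + (387.89)
dH_total = 444.97 kJ:

444.97 kJ


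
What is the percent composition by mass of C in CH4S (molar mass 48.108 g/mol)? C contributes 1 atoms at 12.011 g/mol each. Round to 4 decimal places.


pct = 100 * (n_elem * M_elem) / M_total
mass_contribution = 1 * 12.011 = 12.011 g/mol
pct = 100 * 12.011 / 48.108
pct = 24.9667415 %, rounded to 4 dp:

24.9667 %


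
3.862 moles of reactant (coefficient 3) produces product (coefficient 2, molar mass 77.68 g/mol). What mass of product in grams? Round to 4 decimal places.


Use the coefficient ratio to convert reactant moles to product moles, then multiply by the product's molar mass.
moles_P = moles_R * (coeff_P / coeff_R) = 3.862 * (2/3) = 2.574667
mass_P = moles_P * M_P = 2.574667 * 77.68
mass_P = 200.00013256 g, rounded to 4 dp:

200.0001 g


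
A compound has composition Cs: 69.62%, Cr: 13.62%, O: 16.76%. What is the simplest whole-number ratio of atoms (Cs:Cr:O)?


Assume 100 g of compound, divide each mass% by atomic mass to get moles, then normalize by the smallest to get a raw atom ratio.
Moles per 100 g: Cs: 69.62/132.905 = 0.5238, Cr: 13.62/51.996 = 0.2619, O: 16.76/15.999 = 1.0476
Raw ratio (divide by min = 0.2619): Cs: 2.0, Cr: 1.0, O: 3.999
Multiply by 1 to clear fractions: Cs: 2.0 ~= 2, Cr: 1.0 ~= 1, O: 3.999 ~= 4
Reduce by GCD to get the simplest whole-number ratio:

2:1:4


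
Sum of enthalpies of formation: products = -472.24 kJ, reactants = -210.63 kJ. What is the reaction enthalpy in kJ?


dH_rxn = sum(dH_f products) - sum(dH_f reactants)
dH_rxn = -472.24 - (-210.63)
dH_rxn = -261.61 kJ:

-261.61 kJ


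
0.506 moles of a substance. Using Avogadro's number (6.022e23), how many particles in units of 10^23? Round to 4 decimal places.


N = n * NA, then divide by 1e23 for the requested units.
N / 1e23 = n * 6.022
N / 1e23 = 0.506 * 6.022
N / 1e23 = 3.047132, rounded to 4 dp:

3.0471


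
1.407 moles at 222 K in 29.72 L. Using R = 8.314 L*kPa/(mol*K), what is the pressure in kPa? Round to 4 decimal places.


PV = nRT, solve for P = nRT / V.
nRT = 1.407 * 8.314 * 222 = 2596.9112
P = 2596.9112 / 29.72
P = 87.3792463 kPa, rounded to 4 dp:

87.3792 kPa


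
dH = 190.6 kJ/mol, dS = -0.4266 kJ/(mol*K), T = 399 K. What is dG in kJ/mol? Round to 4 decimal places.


Gibbs: dG = dH - T*dS (consistent units, dS already in kJ/(mol*K)).
T*dS = 399 * -0.4266 = -170.2134
dG = 190.6 - (-170.2134)
dG = 360.8134 kJ/mol, rounded to 4 dp:

360.8134 kJ/mol


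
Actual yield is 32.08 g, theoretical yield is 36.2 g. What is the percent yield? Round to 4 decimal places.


% yield = 100 * actual / theoretical
% yield = 100 * 32.08 / 36.2
% yield = 88.61878453 %, rounded to 4 dp:

88.6188 %


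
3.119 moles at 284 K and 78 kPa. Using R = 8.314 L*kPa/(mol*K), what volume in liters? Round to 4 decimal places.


PV = nRT, solve for V = nRT / P.
nRT = 3.119 * 8.314 * 284 = 7364.5079
V = 7364.5079 / 78
V = 94.41676795 L, rounded to 4 dp:

94.4168 L


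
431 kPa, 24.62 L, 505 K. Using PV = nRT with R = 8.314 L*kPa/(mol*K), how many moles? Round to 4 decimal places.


PV = nRT, solve for n = PV / (RT).
PV = 431 * 24.62 = 10611.22
RT = 8.314 * 505 = 4198.57
n = 10611.22 / 4198.57
n = 2.52734145 mol, rounded to 4 dp:

2.5273 mol


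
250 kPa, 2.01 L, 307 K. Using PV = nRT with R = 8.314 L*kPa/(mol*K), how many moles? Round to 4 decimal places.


PV = nRT, solve for n = PV / (RT).
PV = 250 * 2.01 = 502.5
RT = 8.314 * 307 = 2552.398
n = 502.5 / 2552.398
n = 0.19687369 mol, rounded to 4 dp:

0.1969 mol


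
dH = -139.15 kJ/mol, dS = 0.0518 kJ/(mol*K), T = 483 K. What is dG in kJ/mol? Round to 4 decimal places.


Gibbs: dG = dH - T*dS (consistent units, dS already in kJ/(mol*K)).
T*dS = 483 * 0.0518 = 25.0194
dG = -139.15 - (25.0194)
dG = -164.1694 kJ/mol, rounded to 4 dp:

-164.1694 kJ/mol


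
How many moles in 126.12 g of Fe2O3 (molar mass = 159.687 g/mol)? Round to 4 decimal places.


n = mass / M
n = 126.12 / 159.687
n = 0.78979504 mol, rounded to 4 dp:

0.7898 mol


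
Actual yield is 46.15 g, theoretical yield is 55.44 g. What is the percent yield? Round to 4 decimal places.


% yield = 100 * actual / theoretical
% yield = 100 * 46.15 / 55.44
% yield = 83.24314574 %, rounded to 4 dp:

83.2431 %


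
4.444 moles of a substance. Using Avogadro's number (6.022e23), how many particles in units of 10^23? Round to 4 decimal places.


N = n * NA, then divide by 1e23 for the requested units.
N / 1e23 = n * 6.022
N / 1e23 = 4.444 * 6.022
N / 1e23 = 26.761768, rounded to 4 dp:

26.7618


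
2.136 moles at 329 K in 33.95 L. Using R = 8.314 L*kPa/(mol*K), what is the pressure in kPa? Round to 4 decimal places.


PV = nRT, solve for P = nRT / V.
nRT = 2.136 * 8.314 * 329 = 5842.6136
P = 5842.6136 / 33.95
P = 172.09465685 kPa, rounded to 4 dp:

172.0947 kPa


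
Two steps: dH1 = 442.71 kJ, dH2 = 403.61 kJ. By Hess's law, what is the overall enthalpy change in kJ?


Hess's law: enthalpy is a state function, so add the step enthalpies.
dH_total = dH1 + dH2 = 442.71 + (403.61)
dH_total = 846.32 kJ:

846.32 kJ


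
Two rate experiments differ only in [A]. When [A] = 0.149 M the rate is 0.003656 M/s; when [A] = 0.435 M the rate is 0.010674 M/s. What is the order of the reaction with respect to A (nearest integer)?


Rate is proportional to [A]^n, so rate2/rate1 = ([A]2/[A]1)^n. Take logs to solve for n.
rate2/rate1 = 0.010674 / 0.003656 = 2.9196
[A]2/[A]1 = 0.435 / 0.149 = 2.9195
n = ln(2.9196) / ln(2.9195) = 1.0
Nearest integer order:

1


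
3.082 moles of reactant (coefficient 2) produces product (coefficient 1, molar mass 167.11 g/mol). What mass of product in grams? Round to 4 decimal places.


Use the coefficient ratio to convert reactant moles to product moles, then multiply by the product's molar mass.
moles_P = moles_R * (coeff_P / coeff_R) = 3.082 * (1/2) = 1.541
mass_P = moles_P * M_P = 1.541 * 167.11
mass_P = 257.51651 g, rounded to 4 dp:

257.5165 g


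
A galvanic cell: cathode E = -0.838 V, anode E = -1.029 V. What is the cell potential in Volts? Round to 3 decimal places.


Standard cell potential: E_cell = E_cathode - E_anode.
E_cell = -0.838 - (-1.029)
E_cell = 0.191 V, rounded to 3 dp:

0.191 V


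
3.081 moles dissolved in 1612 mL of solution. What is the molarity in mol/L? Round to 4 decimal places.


Convert volume to liters: V_L = V_mL / 1000.
V_L = 1612 / 1000 = 1.612 L
M = n / V_L = 3.081 / 1.612
M = 1.91129032 mol/L, rounded to 4 dp:

1.9113 mol/L
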